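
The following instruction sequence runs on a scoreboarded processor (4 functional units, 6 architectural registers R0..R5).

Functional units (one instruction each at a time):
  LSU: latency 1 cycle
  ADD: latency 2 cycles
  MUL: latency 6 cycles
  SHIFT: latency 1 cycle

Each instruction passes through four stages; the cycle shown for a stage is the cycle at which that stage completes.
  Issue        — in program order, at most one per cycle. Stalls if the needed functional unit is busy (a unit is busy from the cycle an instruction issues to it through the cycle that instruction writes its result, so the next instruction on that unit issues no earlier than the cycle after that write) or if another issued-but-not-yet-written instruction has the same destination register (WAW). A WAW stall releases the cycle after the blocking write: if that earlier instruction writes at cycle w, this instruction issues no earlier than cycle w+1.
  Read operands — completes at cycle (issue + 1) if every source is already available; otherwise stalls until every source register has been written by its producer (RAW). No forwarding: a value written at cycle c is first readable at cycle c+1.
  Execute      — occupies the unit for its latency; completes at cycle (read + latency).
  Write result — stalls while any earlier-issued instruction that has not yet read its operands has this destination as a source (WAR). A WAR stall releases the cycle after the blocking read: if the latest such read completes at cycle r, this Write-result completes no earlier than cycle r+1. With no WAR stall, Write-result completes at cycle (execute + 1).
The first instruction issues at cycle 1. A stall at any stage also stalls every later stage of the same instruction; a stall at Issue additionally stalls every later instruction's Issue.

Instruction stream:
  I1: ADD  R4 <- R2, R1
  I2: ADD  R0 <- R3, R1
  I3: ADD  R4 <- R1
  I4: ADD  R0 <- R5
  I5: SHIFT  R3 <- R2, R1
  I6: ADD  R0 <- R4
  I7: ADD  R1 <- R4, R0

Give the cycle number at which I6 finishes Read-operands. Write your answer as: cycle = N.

cycle = 22

I1: IS=1 RO=2 EX=4 WR=5
I2: IS=6 RO=7 EX=9 WR=10  [struct: ADD busy until I1 writes@5]
I3: IS=11 RO=12 EX=14 WR=15  [struct: ADD busy until I2 writes@10]
I4: IS=16 RO=17 EX=19 WR=20  [struct: ADD busy until I3 writes@15]
I5: IS=17 RO=18 EX=19 WR=20
I6: IS=21 RO=22 EX=24 WR=25  [struct: ADD busy until I4 writes@20]
I7: IS=26 RO=27 EX=29 WR=30  [struct: ADD busy until I6 writes@25]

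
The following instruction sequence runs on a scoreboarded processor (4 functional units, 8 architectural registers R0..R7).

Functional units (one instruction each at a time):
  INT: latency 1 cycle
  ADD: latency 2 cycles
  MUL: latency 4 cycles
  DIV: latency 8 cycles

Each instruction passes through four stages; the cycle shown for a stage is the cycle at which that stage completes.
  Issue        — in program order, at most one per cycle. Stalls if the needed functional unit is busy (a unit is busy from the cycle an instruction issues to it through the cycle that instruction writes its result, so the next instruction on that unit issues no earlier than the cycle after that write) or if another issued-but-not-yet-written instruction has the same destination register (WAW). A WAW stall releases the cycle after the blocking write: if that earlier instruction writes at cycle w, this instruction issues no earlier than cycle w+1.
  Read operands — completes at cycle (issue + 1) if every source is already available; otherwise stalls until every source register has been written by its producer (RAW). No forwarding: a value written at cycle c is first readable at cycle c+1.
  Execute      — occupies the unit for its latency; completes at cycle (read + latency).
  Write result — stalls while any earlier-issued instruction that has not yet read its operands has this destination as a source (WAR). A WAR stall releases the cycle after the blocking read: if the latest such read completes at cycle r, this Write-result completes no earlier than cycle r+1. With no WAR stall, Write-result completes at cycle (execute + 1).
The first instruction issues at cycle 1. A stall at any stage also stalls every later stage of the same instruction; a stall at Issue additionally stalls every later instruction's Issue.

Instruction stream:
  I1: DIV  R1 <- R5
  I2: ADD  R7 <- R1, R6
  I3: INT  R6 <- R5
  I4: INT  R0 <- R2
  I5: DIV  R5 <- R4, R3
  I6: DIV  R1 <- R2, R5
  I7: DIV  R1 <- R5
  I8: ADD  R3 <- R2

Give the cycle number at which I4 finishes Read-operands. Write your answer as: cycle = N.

cycle 1: I1 dispatched to DIV
cycle 2: I1 operands ready, I2 dispatched to ADD
cycle 3: I3 dispatched to INT
cycle 4: I3 operands ready
cycle 5: I3 complete
cycle 10: I1 complete
cycle 11: R1←I1
cycle 12: I2 operands ready
cycle 13: R6←I3
cycle 14: I2 complete, I4 dispatched to INT
cycle 15: R7←I2, I4 operands ready, I5 dispatched to DIV
cycle 16: I4 complete, I5 operands ready
cycle 17: R0←I4
cycle 24: I5 complete
cycle 25: R5←I5
cycle 26: I6 dispatched to DIV
cycle 27: I6 operands ready
cycle 35: I6 complete
cycle 36: R1←I6
cycle 37: I7 dispatched to DIV
cycle 38: I7 operands ready, I8 dispatched to ADD
cycle 39: I8 operands ready
cycle 41: I8 complete
cycle 42: R3←I8
cycle 46: I7 complete
cycle 47: R1←I7

cycle = 15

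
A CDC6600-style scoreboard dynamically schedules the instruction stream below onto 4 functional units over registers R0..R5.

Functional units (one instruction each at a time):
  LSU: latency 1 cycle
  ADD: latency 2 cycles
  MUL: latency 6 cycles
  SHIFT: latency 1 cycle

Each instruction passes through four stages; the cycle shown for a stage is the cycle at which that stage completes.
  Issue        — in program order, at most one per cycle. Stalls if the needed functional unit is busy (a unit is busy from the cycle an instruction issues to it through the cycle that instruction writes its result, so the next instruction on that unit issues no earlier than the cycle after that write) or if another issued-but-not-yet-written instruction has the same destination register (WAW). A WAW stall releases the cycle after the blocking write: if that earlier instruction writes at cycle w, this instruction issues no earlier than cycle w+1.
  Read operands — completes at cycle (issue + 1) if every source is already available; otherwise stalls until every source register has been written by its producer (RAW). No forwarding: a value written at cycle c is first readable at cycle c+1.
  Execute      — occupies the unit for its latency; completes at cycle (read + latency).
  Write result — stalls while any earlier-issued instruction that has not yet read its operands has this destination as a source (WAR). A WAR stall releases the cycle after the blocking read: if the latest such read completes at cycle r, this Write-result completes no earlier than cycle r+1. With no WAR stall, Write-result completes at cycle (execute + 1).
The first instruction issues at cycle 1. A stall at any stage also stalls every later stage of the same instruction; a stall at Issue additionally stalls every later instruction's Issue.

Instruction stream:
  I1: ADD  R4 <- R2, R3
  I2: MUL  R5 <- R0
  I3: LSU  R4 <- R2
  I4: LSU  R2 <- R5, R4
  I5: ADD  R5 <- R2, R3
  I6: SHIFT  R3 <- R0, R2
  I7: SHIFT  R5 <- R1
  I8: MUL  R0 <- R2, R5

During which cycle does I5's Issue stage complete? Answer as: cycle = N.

c1: I1 dispatched to ADD
c2: I1 operands ready, I2 dispatched to MUL
c3: I2 operands ready
c4: I1 complete
c5: R4←I1
c6: I3 dispatched to LSU
c7: I3 operands ready
c8: I3 complete
c9: I2 complete, R4←I3
c10: R5←I2, I4 dispatched to LSU
c11: I4 operands ready, I5 dispatched to ADD
c12: I4 complete, I6 dispatched to SHIFT
c13: R2←I4
c14: I5 operands ready, I6 operands ready
c15: I6 complete
c16: I5 complete, R3←I6
c17: R5←I5
c18: I7 dispatched to SHIFT
c19: I7 operands ready, I8 dispatched to MUL
c20: I7 complete
c21: R5←I7
c22: I8 operands ready
c28: I8 complete
c29: R0←I8

cycle = 11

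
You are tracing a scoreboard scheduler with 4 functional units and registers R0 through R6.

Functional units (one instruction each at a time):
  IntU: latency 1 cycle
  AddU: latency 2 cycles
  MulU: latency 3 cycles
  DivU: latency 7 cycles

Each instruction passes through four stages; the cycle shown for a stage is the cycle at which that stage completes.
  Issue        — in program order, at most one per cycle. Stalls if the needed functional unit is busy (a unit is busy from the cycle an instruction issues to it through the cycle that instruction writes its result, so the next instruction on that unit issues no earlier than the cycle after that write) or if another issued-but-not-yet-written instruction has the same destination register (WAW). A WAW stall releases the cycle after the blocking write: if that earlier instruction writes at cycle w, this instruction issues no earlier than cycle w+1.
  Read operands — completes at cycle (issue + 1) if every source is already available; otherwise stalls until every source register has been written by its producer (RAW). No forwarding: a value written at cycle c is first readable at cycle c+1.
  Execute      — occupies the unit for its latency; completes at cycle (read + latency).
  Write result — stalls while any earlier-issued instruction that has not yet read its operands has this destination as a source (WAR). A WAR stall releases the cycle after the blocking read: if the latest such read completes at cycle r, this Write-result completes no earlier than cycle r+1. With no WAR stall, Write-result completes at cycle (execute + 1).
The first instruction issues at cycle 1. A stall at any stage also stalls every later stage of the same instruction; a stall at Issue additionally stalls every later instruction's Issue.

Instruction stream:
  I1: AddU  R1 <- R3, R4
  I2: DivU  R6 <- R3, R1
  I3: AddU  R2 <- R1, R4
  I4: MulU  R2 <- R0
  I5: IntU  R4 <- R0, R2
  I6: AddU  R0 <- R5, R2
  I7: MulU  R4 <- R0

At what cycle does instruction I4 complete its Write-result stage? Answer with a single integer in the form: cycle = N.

cycle = 16

cycle 1: I1 issues→AddU
cycle 2: I1 reads; I2 issues→DivU
cycle 4: I1 exec-done
cycle 5: I1 writes R1
cycle 6: I2 reads; I3 issues→AddU
cycle 7: I3 reads
cycle 9: I3 exec-done
cycle 10: I3 writes R2
cycle 11: I4 issues→MulU
cycle 12: I4 reads; I5 issues→IntU
cycle 13: I2 exec-done; I6 issues→AddU
cycle 14: I2 writes R6
cycle 15: I4 exec-done
cycle 16: I4 writes R2
cycle 17: I5 reads; I6 reads
cycle 18: I5 exec-done
cycle 19: I5 writes R4; I6 exec-done
cycle 20: I6 writes R0; I7 issues→MulU
cycle 21: I7 reads
cycle 24: I7 exec-done
cycle 25: I7 writes R4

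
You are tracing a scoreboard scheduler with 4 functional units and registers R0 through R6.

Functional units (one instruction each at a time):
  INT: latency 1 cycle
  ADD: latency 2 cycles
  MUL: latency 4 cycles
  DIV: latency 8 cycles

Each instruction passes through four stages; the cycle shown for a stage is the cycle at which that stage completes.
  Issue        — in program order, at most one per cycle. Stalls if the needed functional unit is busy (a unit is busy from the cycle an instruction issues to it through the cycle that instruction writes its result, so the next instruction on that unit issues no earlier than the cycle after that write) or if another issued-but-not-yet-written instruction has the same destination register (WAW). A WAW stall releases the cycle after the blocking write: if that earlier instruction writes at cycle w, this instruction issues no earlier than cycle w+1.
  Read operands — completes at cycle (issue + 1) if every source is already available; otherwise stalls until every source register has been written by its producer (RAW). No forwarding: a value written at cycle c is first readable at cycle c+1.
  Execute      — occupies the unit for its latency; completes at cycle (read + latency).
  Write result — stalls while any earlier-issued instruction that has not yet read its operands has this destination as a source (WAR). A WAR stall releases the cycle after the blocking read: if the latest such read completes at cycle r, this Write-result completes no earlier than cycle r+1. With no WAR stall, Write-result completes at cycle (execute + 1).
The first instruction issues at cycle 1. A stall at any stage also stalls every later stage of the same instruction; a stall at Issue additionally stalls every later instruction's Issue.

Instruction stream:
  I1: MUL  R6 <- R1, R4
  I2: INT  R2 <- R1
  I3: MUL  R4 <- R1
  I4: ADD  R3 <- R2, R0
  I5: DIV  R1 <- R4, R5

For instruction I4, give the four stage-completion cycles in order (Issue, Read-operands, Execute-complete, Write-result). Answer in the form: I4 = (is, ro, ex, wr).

I4 = (9, 10, 12, 13)

[I1] 1/2/6/7
[I2] 2/3/4/5
[I3] 8/9/13/14  (struct: MUL busy until I1 writes@7)
[I4] 9/10/12/13
[I5] 10/15/23/24  (RAW R4: wait I3 write@14)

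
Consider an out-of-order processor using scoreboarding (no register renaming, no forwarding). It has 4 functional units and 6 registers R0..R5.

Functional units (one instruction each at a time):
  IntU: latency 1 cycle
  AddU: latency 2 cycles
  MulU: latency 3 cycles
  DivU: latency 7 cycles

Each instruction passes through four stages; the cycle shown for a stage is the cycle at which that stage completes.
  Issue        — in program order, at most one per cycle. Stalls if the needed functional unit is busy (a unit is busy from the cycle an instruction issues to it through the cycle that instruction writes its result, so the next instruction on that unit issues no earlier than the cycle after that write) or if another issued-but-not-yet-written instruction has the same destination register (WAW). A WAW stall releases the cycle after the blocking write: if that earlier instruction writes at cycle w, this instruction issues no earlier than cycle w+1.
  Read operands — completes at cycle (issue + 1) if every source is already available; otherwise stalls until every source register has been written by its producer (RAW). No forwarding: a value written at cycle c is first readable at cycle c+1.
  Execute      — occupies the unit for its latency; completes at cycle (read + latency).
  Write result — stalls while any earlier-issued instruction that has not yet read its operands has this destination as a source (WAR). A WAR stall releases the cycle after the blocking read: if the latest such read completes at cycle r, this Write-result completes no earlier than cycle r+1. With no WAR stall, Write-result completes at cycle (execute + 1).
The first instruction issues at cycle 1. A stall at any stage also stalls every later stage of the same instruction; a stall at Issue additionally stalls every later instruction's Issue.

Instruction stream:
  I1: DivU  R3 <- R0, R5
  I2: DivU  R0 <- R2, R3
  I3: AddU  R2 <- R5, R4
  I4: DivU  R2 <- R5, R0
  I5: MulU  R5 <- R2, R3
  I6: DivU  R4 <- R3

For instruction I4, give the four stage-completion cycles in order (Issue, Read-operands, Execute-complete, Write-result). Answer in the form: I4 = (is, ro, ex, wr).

I4 = (21, 22, 29, 30)

I1 -> (1, 2, 9, 10)
I2 -> (11, 12, 19, 20)  // struct: DivU busy until I1 writes@10
I3 -> (12, 13, 15, 16)
I4 -> (21, 22, 29, 30)  // struct: DivU busy until I2 writes@20
I5 -> (22, 31, 34, 35)  // RAW R2: wait I4 write@30
I6 -> (31, 32, 39, 40)  // struct: DivU busy until I4 writes@30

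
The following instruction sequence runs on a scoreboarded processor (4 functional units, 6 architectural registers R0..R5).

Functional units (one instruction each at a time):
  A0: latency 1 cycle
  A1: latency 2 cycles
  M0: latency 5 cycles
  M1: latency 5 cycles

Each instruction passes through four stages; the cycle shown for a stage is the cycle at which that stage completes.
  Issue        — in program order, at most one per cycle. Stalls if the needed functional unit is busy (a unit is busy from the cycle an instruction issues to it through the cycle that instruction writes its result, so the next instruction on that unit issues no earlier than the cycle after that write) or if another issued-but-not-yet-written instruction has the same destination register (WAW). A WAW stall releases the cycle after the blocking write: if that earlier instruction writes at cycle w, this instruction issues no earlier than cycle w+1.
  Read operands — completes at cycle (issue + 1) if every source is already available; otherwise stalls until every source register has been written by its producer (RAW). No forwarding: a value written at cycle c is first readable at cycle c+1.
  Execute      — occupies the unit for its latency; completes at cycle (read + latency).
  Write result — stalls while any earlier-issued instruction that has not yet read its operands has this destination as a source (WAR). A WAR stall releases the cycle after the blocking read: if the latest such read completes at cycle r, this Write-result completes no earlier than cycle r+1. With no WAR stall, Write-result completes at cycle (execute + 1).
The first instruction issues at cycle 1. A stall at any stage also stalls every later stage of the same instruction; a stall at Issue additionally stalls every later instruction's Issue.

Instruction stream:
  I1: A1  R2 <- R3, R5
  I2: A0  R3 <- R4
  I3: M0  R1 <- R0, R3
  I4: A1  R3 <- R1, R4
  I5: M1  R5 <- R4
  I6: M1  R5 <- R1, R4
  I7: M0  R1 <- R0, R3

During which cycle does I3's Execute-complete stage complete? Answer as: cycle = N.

I1 -> (1, 2, 4, 5)
I2 -> (2, 3, 4, 5)
I3 -> (3, 6, 11, 12)  // RAW R3: wait I2 write@5
I4 -> (6, 13, 15, 16)  // WAW R3: wait I2 write@5, RAW R1: wait I3 write@12
I5 -> (7, 8, 13, 14)
I6 -> (15, 16, 21, 22)  // struct: M1 busy until I5 writes@14
I7 -> (16, 17, 22, 23)

cycle = 11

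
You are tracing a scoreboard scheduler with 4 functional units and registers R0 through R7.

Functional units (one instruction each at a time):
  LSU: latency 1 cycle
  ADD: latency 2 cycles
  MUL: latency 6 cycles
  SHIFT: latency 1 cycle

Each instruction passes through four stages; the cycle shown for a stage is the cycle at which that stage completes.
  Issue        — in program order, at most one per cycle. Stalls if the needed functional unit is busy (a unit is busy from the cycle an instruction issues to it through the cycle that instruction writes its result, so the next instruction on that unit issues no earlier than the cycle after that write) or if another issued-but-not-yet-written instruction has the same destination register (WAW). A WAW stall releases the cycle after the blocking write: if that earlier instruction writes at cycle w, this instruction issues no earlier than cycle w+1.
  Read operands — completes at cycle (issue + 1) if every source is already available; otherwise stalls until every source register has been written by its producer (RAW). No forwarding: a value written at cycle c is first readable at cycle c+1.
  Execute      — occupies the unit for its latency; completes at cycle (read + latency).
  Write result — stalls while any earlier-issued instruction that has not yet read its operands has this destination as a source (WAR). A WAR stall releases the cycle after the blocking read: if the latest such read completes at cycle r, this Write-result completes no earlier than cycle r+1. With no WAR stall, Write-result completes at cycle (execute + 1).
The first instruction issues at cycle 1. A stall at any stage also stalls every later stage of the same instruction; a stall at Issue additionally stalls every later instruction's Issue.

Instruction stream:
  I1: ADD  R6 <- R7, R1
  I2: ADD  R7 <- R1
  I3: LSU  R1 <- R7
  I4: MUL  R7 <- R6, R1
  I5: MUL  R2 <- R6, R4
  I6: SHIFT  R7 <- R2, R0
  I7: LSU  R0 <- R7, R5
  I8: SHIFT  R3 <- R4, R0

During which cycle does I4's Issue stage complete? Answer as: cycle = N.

c1: I1→ADD
c2: I1 RO
c4: I1 EX
c5: I1 WR R6
c6: I2→ADD
c7: I2 RO · I3→LSU
c9: I2 EX
c10: I2 WR R7
c11: I3 RO · I4→MUL
c12: I3 EX
c13: I3 WR R1
c14: I4 RO
c20: I4 EX
c21: I4 WR R7
c22: I5→MUL
c23: I5 RO · I6→SHIFT
c24: I7→LSU
c29: I5 EX
c30: I5 WR R2
c31: I6 RO
c32: I6 EX
c33: I6 WR R7
c34: I7 RO · I8→SHIFT
c35: I7 EX
c36: I7 WR R0
c37: I8 RO
c38: I8 EX
c39: I8 WR R3

cycle = 11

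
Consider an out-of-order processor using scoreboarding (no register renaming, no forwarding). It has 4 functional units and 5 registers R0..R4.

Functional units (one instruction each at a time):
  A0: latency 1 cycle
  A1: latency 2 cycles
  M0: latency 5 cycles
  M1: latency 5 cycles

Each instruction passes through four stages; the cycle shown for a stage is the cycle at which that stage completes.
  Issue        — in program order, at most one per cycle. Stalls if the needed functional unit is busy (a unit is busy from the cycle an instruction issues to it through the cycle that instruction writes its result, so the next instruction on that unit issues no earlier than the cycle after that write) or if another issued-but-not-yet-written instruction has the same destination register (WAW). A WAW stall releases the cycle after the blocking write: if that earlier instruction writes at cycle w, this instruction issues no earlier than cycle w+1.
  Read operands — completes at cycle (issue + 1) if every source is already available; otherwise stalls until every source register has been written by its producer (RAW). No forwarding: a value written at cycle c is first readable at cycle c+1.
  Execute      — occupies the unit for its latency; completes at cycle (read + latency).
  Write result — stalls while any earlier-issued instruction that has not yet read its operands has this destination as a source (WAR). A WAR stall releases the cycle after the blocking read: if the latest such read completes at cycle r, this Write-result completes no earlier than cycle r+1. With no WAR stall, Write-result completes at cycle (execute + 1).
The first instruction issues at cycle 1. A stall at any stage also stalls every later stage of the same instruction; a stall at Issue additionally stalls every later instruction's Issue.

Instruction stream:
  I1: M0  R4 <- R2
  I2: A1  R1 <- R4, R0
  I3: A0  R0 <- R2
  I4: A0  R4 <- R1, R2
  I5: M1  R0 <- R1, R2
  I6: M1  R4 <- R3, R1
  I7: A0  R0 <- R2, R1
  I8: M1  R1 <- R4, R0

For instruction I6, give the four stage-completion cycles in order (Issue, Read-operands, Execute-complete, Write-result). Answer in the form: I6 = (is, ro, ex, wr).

I6 = (20, 21, 26, 27)

c1: issue I1 (M0)
c2: I1 read-ops; issue I2 (A1)
c3: issue I3 (A0)
c4: I3 read-ops
c5: I3 finished on A0
c7: I1 finished on M0
c8: I1→R4
c9: I2 read-ops
c10: I3→R0
c11: I2 finished on A1; issue I4 (A0)
c12: I2→R1; issue I5 (M1)
c13: I4 read-ops; I5 read-ops
c14: I4 finished on A0
c15: I4→R4
c18: I5 finished on M1
c19: I5→R0
c20: issue I6 (M1)
c21: I6 read-ops; issue I7 (A0)
c22: I7 read-ops
c23: I7 finished on A0
c24: I7→R0
c26: I6 finished on M1
c27: I6→R4
c28: issue I8 (M1)
c29: I8 read-ops
c34: I8 finished on M1
c35: I8→R1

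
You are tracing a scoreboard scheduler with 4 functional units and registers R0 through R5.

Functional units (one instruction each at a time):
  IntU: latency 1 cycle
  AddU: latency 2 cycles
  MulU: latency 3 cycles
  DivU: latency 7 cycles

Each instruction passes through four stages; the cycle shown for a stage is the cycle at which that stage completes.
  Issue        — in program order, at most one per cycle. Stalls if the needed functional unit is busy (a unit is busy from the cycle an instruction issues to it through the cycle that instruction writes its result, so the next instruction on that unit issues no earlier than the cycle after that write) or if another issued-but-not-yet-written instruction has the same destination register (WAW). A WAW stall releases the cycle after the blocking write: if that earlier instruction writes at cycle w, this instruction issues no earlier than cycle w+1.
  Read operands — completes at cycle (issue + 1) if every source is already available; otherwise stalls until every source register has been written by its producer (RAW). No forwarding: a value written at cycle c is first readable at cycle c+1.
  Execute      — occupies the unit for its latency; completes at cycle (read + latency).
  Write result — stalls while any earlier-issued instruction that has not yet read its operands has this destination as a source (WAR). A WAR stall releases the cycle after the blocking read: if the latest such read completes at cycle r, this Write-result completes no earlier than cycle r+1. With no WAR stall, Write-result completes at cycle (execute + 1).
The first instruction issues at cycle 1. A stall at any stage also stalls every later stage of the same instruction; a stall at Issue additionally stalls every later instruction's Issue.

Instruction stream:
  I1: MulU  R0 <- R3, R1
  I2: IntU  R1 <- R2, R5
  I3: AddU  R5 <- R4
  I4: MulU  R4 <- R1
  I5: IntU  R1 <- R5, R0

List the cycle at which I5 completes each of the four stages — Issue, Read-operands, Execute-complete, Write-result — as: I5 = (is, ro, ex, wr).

I5 = (8, 9, 10, 11)

I1: IS=1 RO=2 EX=5 WR=6
I2: IS=2 RO=3 EX=4 WR=5
I3: IS=3 RO=4 EX=6 WR=7
I4: IS=7 RO=8 EX=11 WR=12  [struct: MulU busy until I1 writes@6]
I5: IS=8 RO=9 EX=10 WR=11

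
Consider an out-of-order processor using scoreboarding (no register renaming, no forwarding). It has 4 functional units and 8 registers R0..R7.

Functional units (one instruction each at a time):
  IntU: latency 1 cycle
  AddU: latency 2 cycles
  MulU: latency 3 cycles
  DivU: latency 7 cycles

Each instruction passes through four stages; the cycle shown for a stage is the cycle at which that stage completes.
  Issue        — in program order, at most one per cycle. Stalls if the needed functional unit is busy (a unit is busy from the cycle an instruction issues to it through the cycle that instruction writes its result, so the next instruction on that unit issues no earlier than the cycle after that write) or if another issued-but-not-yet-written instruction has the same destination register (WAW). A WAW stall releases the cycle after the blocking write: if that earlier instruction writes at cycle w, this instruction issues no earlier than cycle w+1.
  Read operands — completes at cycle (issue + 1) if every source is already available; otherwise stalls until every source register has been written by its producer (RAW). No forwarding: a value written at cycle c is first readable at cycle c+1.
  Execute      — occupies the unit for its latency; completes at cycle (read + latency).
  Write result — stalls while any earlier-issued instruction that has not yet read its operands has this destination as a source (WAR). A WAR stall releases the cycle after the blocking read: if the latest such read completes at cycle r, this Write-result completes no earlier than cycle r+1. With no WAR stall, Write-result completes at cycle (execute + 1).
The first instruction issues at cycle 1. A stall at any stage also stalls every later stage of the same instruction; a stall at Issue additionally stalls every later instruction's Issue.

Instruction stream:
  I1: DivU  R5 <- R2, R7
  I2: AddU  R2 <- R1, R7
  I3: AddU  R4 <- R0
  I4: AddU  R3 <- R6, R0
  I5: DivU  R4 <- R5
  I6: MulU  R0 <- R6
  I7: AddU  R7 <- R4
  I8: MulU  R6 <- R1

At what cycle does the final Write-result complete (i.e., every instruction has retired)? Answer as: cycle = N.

I1 -> (1, 2, 9, 10)
I2 -> (2, 3, 5, 6)
I3 -> (7, 8, 10, 11)  // struct: AddU busy until I2 writes@6
I4 -> (12, 13, 15, 16)  // struct: AddU busy until I3 writes@11
I5 -> (13, 14, 21, 22)
I6 -> (14, 15, 18, 19)
I7 -> (17, 23, 25, 26)  // struct: AddU busy until I4 writes@16, RAW R4: wait I5 write@22
I8 -> (20, 21, 24, 25)  // struct: MulU busy until I6 writes@19

cycle = 26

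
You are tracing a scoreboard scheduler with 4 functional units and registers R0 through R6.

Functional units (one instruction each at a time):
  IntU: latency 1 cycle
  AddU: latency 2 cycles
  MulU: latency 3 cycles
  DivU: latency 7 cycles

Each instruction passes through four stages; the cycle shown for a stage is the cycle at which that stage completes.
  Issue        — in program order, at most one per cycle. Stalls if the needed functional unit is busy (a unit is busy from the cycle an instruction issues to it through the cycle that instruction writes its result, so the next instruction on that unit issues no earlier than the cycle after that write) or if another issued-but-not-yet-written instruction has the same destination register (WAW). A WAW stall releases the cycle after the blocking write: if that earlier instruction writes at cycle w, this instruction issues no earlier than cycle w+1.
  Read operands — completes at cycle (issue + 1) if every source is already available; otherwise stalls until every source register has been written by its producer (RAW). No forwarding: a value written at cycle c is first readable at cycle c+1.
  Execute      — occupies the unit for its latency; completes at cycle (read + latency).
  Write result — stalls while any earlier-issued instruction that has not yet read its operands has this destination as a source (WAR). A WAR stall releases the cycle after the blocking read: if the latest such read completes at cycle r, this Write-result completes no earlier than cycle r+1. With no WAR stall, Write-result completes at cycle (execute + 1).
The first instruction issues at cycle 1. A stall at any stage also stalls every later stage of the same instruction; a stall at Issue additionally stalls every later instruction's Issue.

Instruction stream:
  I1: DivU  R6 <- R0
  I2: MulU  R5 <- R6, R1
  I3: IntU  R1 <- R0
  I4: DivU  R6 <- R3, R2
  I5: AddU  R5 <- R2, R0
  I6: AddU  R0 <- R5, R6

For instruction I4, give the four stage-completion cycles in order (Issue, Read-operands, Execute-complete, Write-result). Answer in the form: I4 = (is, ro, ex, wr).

t=1  I1 issues→DivU
t=2  I1 reads, I2 issues→MulU
t=3  I3 issues→IntU
t=4  I3 reads
t=5  I3 exec-done
t=9  I1 exec-done
t=10  I1 writes R6
t=11  I2 reads, I4 issues→DivU
t=12  I3 writes R1, I4 reads
t=14  I2 exec-done
t=15  I2 writes R5
t=16  I5 issues→AddU
t=17  I5 reads
t=19  I4 exec-done, I5 exec-done
t=20  I4 writes R6, I5 writes R5
t=21  I6 issues→AddU
t=22  I6 reads
t=24  I6 exec-done
t=25  I6 writes R0

I4 = (11, 12, 19, 20)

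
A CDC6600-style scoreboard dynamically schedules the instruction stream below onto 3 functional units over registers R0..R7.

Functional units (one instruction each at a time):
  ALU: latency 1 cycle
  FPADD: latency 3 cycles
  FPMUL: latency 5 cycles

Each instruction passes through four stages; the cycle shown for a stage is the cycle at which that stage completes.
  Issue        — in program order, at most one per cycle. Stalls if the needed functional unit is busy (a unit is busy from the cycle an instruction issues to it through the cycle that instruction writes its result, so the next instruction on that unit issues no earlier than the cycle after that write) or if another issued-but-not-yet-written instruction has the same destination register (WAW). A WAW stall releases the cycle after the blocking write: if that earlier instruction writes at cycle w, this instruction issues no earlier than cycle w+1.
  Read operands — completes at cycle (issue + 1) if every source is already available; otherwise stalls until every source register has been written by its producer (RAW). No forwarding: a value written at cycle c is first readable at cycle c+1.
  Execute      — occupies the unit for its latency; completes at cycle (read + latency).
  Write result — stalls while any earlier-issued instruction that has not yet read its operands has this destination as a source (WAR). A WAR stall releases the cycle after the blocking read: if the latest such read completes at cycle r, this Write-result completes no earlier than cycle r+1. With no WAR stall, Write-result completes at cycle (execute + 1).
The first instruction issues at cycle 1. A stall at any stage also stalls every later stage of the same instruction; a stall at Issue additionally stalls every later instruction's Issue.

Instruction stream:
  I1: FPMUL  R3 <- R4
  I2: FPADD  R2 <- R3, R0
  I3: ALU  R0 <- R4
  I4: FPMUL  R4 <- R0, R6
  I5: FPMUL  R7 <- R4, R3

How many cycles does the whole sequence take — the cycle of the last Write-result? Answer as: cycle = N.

  I1 | 1 | 2 | 7 | 8
  I2 | 2 | 9 | 12 | 13   RAW R3: wait I1 write@8
  I3 | 3 | 4 | 5 | 10   WAR R0: wait I2 read@9
  I4 | 9 | 11 | 16 | 17   struct: FPMUL busy until I1 writes@8 · RAW R0: wait I3 write@10
  I5 | 18 | 19 | 24 | 25   struct: FPMUL busy until I4 writes@17

cycle = 25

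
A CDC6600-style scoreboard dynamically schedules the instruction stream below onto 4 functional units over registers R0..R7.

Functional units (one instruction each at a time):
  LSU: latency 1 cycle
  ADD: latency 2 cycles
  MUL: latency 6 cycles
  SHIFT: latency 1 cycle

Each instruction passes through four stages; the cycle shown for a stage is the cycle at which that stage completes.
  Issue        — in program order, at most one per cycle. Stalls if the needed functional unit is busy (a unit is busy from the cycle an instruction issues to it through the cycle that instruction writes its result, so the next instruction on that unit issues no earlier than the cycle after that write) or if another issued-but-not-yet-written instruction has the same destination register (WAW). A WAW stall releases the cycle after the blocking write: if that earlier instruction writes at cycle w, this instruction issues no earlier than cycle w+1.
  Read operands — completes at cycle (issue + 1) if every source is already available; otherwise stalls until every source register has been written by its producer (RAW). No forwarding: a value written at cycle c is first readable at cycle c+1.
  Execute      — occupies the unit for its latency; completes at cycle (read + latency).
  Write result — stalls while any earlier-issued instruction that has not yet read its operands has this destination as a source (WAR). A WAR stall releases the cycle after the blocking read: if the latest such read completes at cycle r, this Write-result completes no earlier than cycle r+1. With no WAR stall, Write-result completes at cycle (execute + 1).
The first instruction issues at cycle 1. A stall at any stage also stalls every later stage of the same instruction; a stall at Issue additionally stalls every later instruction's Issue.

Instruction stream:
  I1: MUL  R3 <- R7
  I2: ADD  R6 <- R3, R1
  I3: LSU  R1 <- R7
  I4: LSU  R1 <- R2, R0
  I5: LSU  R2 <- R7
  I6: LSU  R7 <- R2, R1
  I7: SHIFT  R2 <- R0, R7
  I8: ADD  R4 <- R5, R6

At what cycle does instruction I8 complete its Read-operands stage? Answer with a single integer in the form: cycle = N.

cycle = 23

cycle 1: issue I1 (MUL)
cycle 2: I1 read-ops | issue I2 (ADD)
cycle 3: issue I3 (LSU)
cycle 4: I3 read-ops
cycle 5: I3 finished on LSU
cycle 8: I1 finished on MUL
cycle 9: I1→R3
cycle 10: I2 read-ops
cycle 11: I3→R1
cycle 12: I2 finished on ADD | issue I4 (LSU)
cycle 13: I2→R6 | I4 read-ops
cycle 14: I4 finished on LSU
cycle 15: I4→R1
cycle 16: issue I5 (LSU)
cycle 17: I5 read-ops
cycle 18: I5 finished on LSU
cycle 19: I5→R2
cycle 20: issue I6 (LSU)
cycle 21: I6 read-ops | issue I7 (SHIFT)
cycle 22: I6 finished on LSU | issue I8 (ADD)
cycle 23: I6→R7 | I8 read-ops
cycle 24: I7 read-ops
cycle 25: I7 finished on SHIFT | I8 finished on ADD
cycle 26: I7→R2 | I8→R4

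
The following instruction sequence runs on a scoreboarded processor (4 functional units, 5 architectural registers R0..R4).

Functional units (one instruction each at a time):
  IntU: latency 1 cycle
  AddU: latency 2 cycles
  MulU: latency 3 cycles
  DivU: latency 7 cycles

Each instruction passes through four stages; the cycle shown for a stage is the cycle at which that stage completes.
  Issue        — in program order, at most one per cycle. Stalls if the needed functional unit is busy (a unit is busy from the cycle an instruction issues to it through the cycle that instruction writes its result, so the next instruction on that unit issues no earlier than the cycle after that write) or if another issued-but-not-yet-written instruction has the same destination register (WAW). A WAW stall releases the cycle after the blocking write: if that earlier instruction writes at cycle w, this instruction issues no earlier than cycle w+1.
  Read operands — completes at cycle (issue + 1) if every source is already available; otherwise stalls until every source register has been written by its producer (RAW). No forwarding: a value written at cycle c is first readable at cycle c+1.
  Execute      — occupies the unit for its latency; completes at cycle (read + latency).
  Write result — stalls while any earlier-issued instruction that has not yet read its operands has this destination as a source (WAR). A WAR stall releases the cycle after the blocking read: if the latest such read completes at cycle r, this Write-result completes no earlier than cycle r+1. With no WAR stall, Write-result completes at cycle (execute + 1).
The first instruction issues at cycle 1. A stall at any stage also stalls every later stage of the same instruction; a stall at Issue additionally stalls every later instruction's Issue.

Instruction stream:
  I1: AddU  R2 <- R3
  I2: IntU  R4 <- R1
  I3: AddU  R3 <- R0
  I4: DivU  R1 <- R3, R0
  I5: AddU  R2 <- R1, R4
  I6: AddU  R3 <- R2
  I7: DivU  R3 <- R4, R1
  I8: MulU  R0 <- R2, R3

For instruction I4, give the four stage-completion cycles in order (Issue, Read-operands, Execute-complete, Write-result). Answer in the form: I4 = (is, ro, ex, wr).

I4 = (7, 11, 18, 19)

c1: I1→AddU
c2: I1 RO · I2→IntU
c3: I2 RO
c4: I1 EX · I2 EX
c5: I1 WR R2 · I2 WR R4
c6: I3→AddU
c7: I3 RO · I4→DivU
c9: I3 EX
c10: I3 WR R3
c11: I4 RO · I5→AddU
c18: I4 EX
c19: I4 WR R1
c20: I5 RO
c22: I5 EX
c23: I5 WR R2
c24: I6→AddU
c25: I6 RO
c27: I6 EX
c28: I6 WR R3
c29: I7→DivU
c30: I7 RO · I8→MulU
c37: I7 EX
c38: I7 WR R3
c39: I8 RO
c42: I8 EX
c43: I8 WR R0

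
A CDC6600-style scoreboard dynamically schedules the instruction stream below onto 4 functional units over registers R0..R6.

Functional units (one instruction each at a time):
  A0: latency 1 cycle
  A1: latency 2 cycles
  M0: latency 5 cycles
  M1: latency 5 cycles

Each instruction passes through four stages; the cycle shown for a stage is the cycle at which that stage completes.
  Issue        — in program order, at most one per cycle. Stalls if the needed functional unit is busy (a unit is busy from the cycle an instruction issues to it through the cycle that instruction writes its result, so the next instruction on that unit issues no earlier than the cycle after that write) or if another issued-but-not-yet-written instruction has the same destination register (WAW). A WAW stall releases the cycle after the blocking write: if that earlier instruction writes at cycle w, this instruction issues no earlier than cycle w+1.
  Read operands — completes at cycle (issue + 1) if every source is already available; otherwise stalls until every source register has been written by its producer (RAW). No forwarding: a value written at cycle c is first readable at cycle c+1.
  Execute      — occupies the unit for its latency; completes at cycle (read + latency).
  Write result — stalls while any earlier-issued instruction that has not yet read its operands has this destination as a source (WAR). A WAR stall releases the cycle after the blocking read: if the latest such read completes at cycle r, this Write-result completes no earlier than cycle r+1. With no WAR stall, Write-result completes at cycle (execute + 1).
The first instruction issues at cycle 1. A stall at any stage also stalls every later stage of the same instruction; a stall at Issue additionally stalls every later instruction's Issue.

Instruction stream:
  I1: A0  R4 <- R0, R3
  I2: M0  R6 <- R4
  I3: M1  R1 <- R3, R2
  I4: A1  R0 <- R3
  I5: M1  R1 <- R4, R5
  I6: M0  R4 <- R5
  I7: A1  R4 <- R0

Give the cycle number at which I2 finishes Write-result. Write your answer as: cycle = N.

cycle = 11

[I1] 1/2/3/4
[I2] 2/5/10/11  (RAW R4: wait I1 write@4)
[I3] 3/4/9/10
[I4] 4/5/7/8
[I5] 11/12/17/18  (struct: M1 busy until I3 writes@10)
[I6] 12/13/18/19
[I7] 20/21/23/24  (WAW R4: wait I6 write@19)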